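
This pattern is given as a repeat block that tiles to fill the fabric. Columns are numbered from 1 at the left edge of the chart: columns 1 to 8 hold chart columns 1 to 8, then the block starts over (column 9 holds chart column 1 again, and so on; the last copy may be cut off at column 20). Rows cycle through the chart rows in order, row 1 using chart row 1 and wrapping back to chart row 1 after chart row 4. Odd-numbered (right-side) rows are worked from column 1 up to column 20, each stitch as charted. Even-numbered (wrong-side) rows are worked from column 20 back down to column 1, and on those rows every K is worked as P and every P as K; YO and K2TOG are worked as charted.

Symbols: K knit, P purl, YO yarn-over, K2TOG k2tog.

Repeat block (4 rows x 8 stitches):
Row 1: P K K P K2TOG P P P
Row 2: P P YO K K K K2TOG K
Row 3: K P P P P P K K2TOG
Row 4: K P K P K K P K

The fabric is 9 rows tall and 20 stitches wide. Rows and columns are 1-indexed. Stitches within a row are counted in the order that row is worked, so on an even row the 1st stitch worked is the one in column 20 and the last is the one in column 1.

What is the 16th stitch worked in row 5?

Stitch:
P

Derivation:
For row 5: chart row = ((5-1) mod 4) + 1 = 1; this is a RS (odd) row.
Chart row 1 tiled across columns 1-20: P K K P K2TOG P P P P K K P K2TOG P P P P K K P
RS: work column 1 to column 20, symbols as charted — the tiled row is the row as worked.
Stitch 16 in working order -> P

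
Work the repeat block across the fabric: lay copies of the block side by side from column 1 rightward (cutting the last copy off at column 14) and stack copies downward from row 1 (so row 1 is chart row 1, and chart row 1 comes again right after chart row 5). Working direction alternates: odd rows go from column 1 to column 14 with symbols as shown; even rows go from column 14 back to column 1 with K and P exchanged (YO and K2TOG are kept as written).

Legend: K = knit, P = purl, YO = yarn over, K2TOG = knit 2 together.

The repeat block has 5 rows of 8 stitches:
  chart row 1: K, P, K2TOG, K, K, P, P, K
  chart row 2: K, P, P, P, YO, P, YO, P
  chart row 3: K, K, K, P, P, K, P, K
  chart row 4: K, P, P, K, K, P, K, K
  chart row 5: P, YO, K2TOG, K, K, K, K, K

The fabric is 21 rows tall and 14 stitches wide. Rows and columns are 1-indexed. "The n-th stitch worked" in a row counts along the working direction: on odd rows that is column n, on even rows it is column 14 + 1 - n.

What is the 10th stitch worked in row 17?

Row 17: (17-1) mod 5 = 1, so use chart row 2. Odd row -> RS.
Chart row 2 tiled across columns 1-14: K P P P YO P YO P K P P P YO P
RS row: no reversal, no swap; stitch n worked = column n.
Stitch 10 in working order -> P

Result:
P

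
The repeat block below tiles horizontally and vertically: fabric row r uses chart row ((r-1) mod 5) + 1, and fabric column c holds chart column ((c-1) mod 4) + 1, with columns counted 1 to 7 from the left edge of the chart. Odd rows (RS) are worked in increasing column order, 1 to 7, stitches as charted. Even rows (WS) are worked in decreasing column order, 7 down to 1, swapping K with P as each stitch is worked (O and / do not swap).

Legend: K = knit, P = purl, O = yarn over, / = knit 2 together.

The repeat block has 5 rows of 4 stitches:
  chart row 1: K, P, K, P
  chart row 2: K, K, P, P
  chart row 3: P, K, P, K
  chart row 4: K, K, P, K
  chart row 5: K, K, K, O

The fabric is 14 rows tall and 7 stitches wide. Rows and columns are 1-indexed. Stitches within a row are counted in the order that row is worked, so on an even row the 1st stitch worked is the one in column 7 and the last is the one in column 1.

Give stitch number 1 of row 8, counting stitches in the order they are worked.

Row 8: (8-1) mod 5 = 2, so use chart row 3. Even row -> WS.
Chart row 3 tiled across columns 1-7: P K P K P K P
Wrong side: read the tiled row from column 7 down to 1 and exchange K with P (leave O, /).
Row 8 as worked: K P K P K P K
Counting 1 along the worked row gives K.

Result:
K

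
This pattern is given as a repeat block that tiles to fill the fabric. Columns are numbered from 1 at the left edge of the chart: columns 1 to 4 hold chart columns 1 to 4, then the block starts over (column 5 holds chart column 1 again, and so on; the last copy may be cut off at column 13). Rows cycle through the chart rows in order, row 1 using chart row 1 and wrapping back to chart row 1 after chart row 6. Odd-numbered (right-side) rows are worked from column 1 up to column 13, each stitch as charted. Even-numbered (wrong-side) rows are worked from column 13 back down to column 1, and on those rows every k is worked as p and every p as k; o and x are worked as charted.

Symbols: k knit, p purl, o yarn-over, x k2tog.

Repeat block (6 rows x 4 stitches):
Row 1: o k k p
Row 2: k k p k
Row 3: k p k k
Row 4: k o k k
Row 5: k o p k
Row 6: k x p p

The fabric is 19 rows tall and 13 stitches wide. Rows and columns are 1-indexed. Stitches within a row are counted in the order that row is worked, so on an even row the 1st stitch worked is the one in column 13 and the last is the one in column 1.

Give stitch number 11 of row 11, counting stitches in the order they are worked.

Stitch:
p

Derivation:
Row 11 uses chart row ((11-1) mod 6)+1 = 5. Row 11 is odd, so RS.
Chart row 5 tiled across columns 1-13: k o p k k o p k k o p k k
RS: work column 1 to column 13, symbols as charted — the tiled row is the row as worked.
Stitch 11 in working order -> p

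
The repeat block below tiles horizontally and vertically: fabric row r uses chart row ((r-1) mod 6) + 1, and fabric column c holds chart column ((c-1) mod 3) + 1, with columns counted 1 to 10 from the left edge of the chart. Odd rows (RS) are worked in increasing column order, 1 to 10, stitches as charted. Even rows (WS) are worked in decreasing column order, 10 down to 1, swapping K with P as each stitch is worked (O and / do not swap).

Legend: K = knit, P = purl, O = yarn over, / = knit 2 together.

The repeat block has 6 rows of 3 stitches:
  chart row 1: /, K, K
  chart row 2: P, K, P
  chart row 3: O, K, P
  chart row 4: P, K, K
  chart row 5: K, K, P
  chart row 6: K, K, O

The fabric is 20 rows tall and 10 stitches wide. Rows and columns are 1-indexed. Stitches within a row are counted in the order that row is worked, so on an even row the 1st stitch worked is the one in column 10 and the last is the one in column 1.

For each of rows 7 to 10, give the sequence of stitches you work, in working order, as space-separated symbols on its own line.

Rows as worked:
/ K K / K K / K K /
K K P K K P K K P K
O K P O K P O K P O
K P P K P P K P P K

Derivation:
Row 7: chart row 1, RS - tile across columns 1-10 and work as-is.
Row 8: chart row 2, WS - tiled (columns 1-10): P K P P K P P K P P; work from column 10 back to 1 with K<->P swapped.
Row 9: chart row 3, RS - tile across columns 1-10 and work as-is.
Row 10: chart row 4, WS - tiled (columns 1-10): P K K P K K P K K P; work from column 10 back to 1 with K<->P swapped.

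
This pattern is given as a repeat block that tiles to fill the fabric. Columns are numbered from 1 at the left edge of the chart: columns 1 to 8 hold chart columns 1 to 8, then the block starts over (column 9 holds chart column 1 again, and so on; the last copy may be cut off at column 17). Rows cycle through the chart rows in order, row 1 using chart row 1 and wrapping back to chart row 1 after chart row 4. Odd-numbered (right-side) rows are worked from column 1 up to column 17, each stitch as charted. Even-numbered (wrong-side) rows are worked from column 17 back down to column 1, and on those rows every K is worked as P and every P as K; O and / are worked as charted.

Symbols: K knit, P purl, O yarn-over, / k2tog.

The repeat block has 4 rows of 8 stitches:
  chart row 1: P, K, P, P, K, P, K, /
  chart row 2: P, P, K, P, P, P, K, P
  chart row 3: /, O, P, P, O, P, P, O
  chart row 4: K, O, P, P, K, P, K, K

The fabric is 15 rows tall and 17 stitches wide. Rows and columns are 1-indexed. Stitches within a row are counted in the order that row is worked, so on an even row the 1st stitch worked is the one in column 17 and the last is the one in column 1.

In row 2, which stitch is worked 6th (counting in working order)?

== STITCH ==
K

Derivation:
Row 2: (2-1) mod 4 = 1, so use chart row 2. Even row -> WS.
Chart row 2 tiled across columns 1-17: P P K P P P K P P P K P P P K P P
Wrong side: read the tiled row from column 17 down to 1 and exchange K with P (leave O, /).
Row 2 as worked: K K P K K K P K K K P K K K P K K
Stitch 6 in working order -> K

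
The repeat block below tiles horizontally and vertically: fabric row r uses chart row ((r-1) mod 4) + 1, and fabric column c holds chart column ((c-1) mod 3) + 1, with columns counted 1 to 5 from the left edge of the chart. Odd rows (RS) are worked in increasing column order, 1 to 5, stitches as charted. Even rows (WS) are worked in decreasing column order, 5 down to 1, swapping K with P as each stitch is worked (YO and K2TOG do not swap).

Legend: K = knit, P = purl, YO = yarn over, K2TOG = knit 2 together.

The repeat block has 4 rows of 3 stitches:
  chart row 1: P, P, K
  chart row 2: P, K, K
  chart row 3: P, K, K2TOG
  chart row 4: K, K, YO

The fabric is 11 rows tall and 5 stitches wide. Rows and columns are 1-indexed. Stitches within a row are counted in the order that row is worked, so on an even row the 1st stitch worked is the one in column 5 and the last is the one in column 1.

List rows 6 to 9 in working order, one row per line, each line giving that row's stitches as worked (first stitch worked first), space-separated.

Row 6: chart row 2, WS - tiled (columns 1-5): P K K P K; work from column 5 back to 1 with K<->P swapped.
Row 7: chart row 3, RS - tile across columns 1-5 and work as-is.
Row 8: chart row 4, WS - tiled (columns 1-5): K K YO K K; work from column 5 back to 1 with K<->P swapped.
Row 9: chart row 1, RS - tile across columns 1-5 and work as-is.

== ROWS AS WORKED ==
P K P P K
P K K2TOG P K
P P YO P P
P P K P P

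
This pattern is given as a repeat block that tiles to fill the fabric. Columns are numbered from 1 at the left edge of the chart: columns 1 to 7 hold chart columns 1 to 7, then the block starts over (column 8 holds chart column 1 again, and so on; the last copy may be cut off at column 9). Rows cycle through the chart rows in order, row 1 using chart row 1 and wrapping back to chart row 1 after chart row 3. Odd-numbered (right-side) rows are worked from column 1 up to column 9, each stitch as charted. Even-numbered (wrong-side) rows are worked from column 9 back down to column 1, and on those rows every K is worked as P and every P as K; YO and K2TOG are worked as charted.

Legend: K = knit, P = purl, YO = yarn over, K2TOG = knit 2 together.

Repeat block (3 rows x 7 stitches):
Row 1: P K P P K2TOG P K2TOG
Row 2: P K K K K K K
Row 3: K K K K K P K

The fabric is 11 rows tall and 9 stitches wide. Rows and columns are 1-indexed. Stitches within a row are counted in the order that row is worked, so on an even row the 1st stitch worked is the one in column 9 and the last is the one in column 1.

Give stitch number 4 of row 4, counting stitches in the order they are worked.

For row 4: chart row = ((4-1) mod 3) + 1 = 1; this is a WS (even) row.
Chart row 1 tiled across columns 1-9: P K P P K2TOG P K2TOG P K
WS: work from column 9 back to column 1 (reverse the tiled row), swapping K<->P (YO and K2TOG unchanged).
Row 4 as worked: P K K2TOG K K2TOG K K P K
The 4th stitch worked is K.

Result:
K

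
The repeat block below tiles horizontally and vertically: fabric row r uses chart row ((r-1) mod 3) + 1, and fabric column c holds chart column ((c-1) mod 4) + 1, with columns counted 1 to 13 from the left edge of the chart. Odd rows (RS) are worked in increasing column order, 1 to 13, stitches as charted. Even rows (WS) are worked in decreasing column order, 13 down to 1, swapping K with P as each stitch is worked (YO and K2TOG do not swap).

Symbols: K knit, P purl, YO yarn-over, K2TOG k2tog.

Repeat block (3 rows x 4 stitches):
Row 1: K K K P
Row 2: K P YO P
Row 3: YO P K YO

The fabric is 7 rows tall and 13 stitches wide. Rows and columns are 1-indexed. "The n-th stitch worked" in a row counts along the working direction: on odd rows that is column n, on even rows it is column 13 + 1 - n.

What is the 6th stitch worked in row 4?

Result:
K

Derivation:
Row 4: (4-1) mod 3 = 0, so use chart row 1. Even row -> WS.
Chart row 1 tiled across columns 1-13: K K K P K K K P K K K P K
WS: work from column 13 back to column 1 (reverse the tiled row), swapping K<->P (YO and K2TOG unchanged).
Row 4 as worked: P K P P P K P P P K P P P
Stitch 6 in working order -> K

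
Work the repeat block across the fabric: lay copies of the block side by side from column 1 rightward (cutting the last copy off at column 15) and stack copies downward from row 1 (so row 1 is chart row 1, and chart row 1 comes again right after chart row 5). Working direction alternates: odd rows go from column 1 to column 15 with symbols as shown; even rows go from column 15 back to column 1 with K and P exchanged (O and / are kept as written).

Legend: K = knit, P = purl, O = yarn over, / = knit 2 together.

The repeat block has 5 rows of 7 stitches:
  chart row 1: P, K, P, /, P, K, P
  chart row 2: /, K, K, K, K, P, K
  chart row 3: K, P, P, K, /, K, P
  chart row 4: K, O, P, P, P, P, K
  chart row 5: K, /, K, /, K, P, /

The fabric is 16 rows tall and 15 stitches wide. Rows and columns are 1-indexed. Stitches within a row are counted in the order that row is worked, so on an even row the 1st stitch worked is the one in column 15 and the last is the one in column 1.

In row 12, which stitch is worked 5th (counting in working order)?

== STITCH ==
P

Derivation:
For row 12: chart row = ((12-1) mod 5) + 1 = 2; this is a WS (even) row.
Chart row 2 tiled across columns 1-15: / K K K K P K / K K K K P K /
WS: work from column 15 back to column 1 (reverse the tiled row), swapping K<->P (O and / unchanged).
Row 12 as worked: / P K P P P P / P K P P P P /
Stitch 5 in working order -> P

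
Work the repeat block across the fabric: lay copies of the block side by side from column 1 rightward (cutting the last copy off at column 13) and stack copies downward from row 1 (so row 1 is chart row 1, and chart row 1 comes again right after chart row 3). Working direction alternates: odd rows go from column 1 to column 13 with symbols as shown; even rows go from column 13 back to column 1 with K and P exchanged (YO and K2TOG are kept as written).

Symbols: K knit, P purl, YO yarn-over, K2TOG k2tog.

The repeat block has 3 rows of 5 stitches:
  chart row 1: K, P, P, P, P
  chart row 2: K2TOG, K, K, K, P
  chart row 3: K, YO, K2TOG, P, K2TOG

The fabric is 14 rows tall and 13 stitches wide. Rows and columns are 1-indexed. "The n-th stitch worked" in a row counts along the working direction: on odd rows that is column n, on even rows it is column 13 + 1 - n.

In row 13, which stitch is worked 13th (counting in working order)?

Row 13 uses chart row ((13-1) mod 3)+1 = 1. Row 13 is odd, so RS.
Chart row 1 tiled across columns 1-13: K P P P P K P P P P K P P
Right side: take the tiled row as-is (worked left to right from column 1).
Counting 13 along the worked row gives P.

== STITCH ==
P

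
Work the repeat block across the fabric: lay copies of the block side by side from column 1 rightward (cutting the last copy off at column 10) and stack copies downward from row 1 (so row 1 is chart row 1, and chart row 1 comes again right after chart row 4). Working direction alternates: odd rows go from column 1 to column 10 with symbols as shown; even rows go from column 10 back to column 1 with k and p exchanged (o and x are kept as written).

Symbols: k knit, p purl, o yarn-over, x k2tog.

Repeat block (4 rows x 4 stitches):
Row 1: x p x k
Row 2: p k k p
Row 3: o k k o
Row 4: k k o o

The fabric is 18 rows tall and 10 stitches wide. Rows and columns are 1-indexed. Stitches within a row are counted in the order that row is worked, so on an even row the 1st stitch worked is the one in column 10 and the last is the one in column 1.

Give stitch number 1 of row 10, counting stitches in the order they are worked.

== STITCH ==
p

Derivation:
Row 10 uses chart row ((10-1) mod 4)+1 = 2. Row 10 is even, so WS.
Chart row 2 tiled across columns 1-10: p k k p p k k p p k
WS: work from column 10 back to column 1 (reverse the tiled row), swapping k<->p (o and x unchanged).
Row 10 as worked: p k k p p k k p p k
Counting 1 along the worked row gives p.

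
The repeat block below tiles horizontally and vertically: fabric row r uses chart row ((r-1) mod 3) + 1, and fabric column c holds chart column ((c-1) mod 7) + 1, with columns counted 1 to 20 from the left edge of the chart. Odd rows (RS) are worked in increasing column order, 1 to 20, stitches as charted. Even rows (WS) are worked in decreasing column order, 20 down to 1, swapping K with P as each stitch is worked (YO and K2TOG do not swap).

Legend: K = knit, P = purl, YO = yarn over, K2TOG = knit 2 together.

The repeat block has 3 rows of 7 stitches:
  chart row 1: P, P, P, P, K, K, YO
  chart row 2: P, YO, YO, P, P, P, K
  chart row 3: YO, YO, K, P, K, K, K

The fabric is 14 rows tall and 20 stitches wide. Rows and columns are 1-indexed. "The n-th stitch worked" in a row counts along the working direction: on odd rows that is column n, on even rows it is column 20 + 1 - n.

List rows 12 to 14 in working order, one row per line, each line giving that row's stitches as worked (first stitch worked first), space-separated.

Row 12: chart row 3, WS - tiled (columns 1-20): YO YO K P K K K YO YO K P K K K YO YO K P K K; work from column 20 back to 1 with K<->P swapped.
Row 13: chart row 1, RS - tile across columns 1-20 and work as-is.
Row 14: chart row 2, WS - tiled (columns 1-20): P YO YO P P P K P YO YO P P P K P YO YO P P P; work from column 20 back to 1 with K<->P swapped.

Rows as worked:
P P K P YO YO P P P K P YO YO P P P K P YO YO
P P P P K K YO P P P P K K YO P P P P K K
K K K YO YO K P K K K YO YO K P K K K YO YO K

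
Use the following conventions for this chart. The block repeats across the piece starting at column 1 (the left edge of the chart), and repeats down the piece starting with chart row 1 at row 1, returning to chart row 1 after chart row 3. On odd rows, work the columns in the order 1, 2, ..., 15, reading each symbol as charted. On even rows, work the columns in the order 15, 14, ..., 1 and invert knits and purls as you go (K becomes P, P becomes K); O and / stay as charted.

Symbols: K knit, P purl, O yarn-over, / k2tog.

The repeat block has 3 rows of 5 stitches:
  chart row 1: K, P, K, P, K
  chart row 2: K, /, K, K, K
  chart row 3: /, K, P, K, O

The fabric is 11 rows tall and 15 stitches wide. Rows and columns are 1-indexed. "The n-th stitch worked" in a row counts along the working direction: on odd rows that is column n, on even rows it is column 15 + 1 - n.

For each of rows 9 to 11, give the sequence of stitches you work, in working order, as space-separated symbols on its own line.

== ROWS AS WORKED ==
/ K P K O / K P K O / K P K O
P K P K P P K P K P P K P K P
K / K K K K / K K K K / K K K

Derivation:
Row 9: chart row 3, RS - tile across columns 1-15 and work as-is.
Row 10: chart row 1, WS - tiled (columns 1-15): K P K P K K P K P K K P K P K; work from column 15 back to 1 with K<->P swapped.
Row 11: chart row 2, RS - tile across columns 1-15 and work as-is.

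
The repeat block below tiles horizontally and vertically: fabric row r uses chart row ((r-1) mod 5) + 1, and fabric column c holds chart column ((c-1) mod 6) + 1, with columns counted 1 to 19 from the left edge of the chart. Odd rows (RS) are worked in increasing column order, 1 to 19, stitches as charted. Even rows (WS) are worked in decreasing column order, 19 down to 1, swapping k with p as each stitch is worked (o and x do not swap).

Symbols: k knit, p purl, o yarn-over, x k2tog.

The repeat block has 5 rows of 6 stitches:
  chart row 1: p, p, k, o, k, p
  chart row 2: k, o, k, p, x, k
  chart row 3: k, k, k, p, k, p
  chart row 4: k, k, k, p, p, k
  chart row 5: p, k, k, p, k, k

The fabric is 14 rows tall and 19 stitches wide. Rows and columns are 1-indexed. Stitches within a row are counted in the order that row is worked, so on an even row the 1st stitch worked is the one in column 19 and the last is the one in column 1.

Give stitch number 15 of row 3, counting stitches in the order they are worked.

== STITCH ==
k

Derivation:
Row 3: (3-1) mod 5 = 2, so use chart row 3. Odd row -> RS.
Chart row 3 tiled across columns 1-19: k k k p k p k k k p k p k k k p k p k
RS row: no reversal, no swap; stitch n worked = column n.
Stitch 15 in working order -> k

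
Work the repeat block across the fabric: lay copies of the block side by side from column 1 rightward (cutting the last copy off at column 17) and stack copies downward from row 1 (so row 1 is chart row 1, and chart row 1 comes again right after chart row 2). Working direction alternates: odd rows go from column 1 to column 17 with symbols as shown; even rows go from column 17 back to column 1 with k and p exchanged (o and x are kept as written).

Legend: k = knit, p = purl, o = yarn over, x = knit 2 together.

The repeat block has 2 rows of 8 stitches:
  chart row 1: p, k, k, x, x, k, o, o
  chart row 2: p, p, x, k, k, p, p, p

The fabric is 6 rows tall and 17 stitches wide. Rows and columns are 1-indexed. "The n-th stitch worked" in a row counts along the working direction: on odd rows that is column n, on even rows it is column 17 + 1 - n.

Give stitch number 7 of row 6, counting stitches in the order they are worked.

Stitch:
x

Derivation:
Row 6: (6-1) mod 2 = 1, so use chart row 2. Even row -> WS.
Chart row 2 tiled across columns 1-17: p p x k k p p p p p x k k p p p p
WS: work from column 17 back to column 1 (reverse the tiled row), swapping k<->p (o and x unchanged).
Row 6 as worked: k k k k p p x k k k k k p p x k k
Stitch 7 in working order -> x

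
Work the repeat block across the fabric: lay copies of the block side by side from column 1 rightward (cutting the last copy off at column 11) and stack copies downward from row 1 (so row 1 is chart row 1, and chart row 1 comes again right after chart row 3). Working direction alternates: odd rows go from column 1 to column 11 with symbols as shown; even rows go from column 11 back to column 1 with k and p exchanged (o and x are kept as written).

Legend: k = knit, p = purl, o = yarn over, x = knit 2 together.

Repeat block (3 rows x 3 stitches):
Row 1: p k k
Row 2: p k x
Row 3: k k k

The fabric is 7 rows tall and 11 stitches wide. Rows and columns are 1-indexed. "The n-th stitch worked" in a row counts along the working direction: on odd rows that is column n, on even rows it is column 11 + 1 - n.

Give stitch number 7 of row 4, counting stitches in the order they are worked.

Row 4 uses chart row ((4-1) mod 3)+1 = 1. Row 4 is even, so WS.
Chart row 1 tiled across columns 1-11: p k k p k k p k k p k
Wrong side: read the tiled row from column 11 down to 1 and exchange k with p (leave o, x).
Row 4 as worked: p k p p k p p k p p k
Stitch 7 in working order -> p

== STITCH ==
p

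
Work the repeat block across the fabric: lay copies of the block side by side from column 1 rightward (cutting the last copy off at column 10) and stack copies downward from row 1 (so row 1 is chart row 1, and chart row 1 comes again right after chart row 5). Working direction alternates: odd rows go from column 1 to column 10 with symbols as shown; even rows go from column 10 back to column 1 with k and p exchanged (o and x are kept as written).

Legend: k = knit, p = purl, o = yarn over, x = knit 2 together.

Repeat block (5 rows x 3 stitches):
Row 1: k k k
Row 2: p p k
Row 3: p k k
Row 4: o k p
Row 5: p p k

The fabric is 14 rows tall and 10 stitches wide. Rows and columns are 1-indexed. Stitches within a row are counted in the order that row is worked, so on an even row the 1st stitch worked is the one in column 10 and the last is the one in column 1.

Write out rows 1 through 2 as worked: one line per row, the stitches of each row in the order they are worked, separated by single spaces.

Rows as worked:
k k k k k k k k k k
k p k k p k k p k k

Derivation:
Row 1: chart row 1, RS - tile across columns 1-10 and work as-is.
Row 2: chart row 2, WS - tiled (columns 1-10): p p k p p k p p k p; work from column 10 back to 1 with k<->p swapped.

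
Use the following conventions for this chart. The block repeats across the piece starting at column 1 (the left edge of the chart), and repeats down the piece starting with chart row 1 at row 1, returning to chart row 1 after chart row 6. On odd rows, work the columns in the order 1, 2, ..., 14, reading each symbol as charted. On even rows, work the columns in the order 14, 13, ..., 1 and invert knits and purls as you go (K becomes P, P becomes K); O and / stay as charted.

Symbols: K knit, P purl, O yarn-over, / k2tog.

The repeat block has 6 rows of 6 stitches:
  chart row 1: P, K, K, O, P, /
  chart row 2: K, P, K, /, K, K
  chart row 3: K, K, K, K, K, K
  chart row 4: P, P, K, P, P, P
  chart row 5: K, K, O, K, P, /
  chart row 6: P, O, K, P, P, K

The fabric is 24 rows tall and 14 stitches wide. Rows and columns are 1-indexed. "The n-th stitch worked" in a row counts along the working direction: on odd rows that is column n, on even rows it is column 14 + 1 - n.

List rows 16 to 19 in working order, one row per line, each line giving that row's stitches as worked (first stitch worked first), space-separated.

Row 16: chart row 4, WS - tiled (columns 1-14): P P K P P P P P K P P P P P; work from column 14 back to 1 with K<->P swapped.
Row 17: chart row 5, RS - tile across columns 1-14 and work as-is.
Row 18: chart row 6, WS - tiled (columns 1-14): P O K P P K P O K P P K P O; work from column 14 back to 1 with K<->P swapped.
Row 19: chart row 1, RS - tile across columns 1-14 and work as-is.

Rows as worked:
K K K K K P K K K K K P K K
K K O K P / K K O K P / K K
O K P K K P O K P K K P O K
P K K O P / P K K O P / P K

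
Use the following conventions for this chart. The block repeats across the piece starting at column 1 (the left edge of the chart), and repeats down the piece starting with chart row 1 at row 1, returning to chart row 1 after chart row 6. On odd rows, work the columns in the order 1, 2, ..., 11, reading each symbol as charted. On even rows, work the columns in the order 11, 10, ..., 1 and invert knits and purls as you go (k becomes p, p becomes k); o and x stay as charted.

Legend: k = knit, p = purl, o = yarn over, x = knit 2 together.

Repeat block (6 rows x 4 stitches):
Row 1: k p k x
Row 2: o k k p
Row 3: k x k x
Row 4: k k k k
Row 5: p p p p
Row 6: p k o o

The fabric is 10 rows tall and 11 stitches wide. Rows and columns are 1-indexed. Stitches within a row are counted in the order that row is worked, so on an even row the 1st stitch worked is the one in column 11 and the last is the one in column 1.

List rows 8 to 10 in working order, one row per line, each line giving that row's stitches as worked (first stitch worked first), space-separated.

Row 8: chart row 2, WS - tiled (columns 1-11): o k k p o k k p o k k; work from column 11 back to 1 with k<->p swapped.
Row 9: chart row 3, RS - tile across columns 1-11 and work as-is.
Row 10: chart row 4, WS - tiled (columns 1-11): k k k k k k k k k k k; work from column 11 back to 1 with k<->p swapped.

Result:
p p o k p p o k p p o
k x k x k x k x k x k
p p p p p p p p p p p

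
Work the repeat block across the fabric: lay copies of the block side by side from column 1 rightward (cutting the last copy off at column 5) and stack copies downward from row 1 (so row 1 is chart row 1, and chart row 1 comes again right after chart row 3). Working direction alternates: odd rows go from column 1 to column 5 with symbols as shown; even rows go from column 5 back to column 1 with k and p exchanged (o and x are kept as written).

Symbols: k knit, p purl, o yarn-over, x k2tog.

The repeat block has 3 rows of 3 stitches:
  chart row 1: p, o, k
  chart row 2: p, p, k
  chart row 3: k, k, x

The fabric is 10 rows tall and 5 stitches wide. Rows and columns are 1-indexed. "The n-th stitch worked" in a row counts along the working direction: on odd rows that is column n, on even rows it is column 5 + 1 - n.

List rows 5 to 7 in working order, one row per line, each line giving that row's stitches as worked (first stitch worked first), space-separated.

Result:
p p k p p
p p x p p
p o k p o

Derivation:
Row 5: chart row 2, RS - tile across columns 1-5 and work as-is.
Row 6: chart row 3, WS - tiled (columns 1-5): k k x k k; work from column 5 back to 1 with k<->p swapped.
Row 7: chart row 1, RS - tile across columns 1-5 and work as-is.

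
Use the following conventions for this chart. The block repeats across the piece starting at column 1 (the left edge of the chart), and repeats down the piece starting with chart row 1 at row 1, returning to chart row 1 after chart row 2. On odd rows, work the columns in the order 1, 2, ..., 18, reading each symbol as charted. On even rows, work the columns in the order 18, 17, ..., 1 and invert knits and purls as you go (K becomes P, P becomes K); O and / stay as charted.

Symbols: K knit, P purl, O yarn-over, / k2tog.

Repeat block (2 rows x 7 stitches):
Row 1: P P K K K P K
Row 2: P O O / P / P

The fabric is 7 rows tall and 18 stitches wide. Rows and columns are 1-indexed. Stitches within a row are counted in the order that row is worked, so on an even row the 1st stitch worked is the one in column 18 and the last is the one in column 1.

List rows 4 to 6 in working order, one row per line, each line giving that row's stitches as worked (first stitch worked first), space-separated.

Rows as worked:
/ O O K K / K / O O K K / K / O O K
P P K K K P K P P K K K P K P P K K
/ O O K K / K / O O K K / K / O O K

Derivation:
Row 4: chart row 2, WS - tiled (columns 1-18): P O O / P / P P O O / P / P P O O /; work from column 18 back to 1 with K<->P swapped.
Row 5: chart row 1, RS - tile across columns 1-18 and work as-is.
Row 6: chart row 2, WS - tiled (columns 1-18): P O O / P / P P O O / P / P P O O /; work from column 18 back to 1 with K<->P swapped.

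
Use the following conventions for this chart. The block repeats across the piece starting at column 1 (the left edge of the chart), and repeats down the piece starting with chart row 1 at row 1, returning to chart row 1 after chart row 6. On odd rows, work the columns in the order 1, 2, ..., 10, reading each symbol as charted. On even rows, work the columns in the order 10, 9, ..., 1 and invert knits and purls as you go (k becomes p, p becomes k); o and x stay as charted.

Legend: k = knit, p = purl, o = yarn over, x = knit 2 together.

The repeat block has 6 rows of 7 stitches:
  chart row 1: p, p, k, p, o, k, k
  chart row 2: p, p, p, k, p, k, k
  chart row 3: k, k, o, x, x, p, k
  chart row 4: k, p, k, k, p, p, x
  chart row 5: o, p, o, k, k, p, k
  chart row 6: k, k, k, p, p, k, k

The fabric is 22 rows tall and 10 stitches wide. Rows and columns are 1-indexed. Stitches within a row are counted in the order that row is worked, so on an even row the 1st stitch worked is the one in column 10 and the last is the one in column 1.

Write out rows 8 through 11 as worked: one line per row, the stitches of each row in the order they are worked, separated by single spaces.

== ROWS AS WORKED ==
k k k p p k p k k k
k k o x x p k k k o
p k p x k k p p k p
o p o k k p k o p o

Derivation:
Row 8: chart row 2, WS - tiled (columns 1-10): p p p k p k k p p p; work from column 10 back to 1 with k<->p swapped.
Row 9: chart row 3, RS - tile across columns 1-10 and work as-is.
Row 10: chart row 4, WS - tiled (columns 1-10): k p k k p p x k p k; work from column 10 back to 1 with k<->p swapped.
Row 11: chart row 5, RS - tile across columns 1-10 and work as-is.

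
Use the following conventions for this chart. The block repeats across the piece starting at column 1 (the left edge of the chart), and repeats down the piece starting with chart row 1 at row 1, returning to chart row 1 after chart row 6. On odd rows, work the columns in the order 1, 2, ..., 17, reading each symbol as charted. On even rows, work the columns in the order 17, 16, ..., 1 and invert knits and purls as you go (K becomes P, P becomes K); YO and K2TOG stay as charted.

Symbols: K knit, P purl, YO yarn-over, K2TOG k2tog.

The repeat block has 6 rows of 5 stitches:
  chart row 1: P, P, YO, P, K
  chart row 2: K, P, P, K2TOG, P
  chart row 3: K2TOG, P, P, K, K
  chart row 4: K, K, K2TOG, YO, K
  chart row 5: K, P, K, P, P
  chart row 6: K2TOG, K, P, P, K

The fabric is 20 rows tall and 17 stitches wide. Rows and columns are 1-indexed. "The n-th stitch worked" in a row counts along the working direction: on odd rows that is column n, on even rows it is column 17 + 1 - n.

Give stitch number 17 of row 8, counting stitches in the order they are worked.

Row 8 uses chart row ((8-1) mod 6)+1 = 2. Row 8 is even, so WS.
Chart row 2 tiled across columns 1-17: K P P K2TOG P K P P K2TOG P K P P K2TOG P K P
WS row: flip the tiled sequence (start at column 17) and apply K<->P; YO and K2TOG stay.
Row 8 as worked: K P K K2TOG K K P K K2TOG K K P K K2TOG K K P
Stitch 17 in working order -> P

Result:
P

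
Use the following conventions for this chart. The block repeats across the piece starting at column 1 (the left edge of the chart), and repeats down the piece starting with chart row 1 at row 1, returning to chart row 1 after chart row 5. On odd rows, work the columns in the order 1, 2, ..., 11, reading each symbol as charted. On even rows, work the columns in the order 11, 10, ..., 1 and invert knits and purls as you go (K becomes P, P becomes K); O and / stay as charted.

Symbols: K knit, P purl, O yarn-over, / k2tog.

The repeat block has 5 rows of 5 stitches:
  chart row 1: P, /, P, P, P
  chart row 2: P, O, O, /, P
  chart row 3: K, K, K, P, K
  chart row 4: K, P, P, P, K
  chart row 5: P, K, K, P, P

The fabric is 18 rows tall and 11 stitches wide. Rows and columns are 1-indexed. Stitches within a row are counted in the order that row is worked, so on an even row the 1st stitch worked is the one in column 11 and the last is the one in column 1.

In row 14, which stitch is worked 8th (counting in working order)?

== STITCH ==
K

Derivation:
Row 14: (14-1) mod 5 = 3, so use chart row 4. Even row -> WS.
Chart row 4 tiled across columns 1-11: K P P P K K P P P K K
Wrong side: read the tiled row from column 11 down to 1 and exchange K with P (leave O, /).
Row 14 as worked: P P K K K P P K K K P
The 8th stitch worked is K.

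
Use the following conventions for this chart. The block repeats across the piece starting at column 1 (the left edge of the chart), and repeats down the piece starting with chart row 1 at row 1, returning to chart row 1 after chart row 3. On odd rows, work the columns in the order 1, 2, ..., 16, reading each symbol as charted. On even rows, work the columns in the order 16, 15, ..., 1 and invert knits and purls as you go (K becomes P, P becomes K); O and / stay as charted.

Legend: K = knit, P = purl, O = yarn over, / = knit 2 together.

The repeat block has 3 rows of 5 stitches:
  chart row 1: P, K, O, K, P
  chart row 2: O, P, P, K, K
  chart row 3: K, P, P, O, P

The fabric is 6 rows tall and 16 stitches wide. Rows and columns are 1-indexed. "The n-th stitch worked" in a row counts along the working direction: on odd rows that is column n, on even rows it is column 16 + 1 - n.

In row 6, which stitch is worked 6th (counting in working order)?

Stitch:
P

Derivation:
For row 6: chart row = ((6-1) mod 3) + 1 = 3; this is a WS (even) row.
Chart row 3 tiled across columns 1-16: K P P O P K P P O P K P P O P K
WS row: flip the tiled sequence (start at column 16) and apply K<->P; O and / stay.
Row 6 as worked: P K O K K P K O K K P K O K K P
The 6th stitch worked is P.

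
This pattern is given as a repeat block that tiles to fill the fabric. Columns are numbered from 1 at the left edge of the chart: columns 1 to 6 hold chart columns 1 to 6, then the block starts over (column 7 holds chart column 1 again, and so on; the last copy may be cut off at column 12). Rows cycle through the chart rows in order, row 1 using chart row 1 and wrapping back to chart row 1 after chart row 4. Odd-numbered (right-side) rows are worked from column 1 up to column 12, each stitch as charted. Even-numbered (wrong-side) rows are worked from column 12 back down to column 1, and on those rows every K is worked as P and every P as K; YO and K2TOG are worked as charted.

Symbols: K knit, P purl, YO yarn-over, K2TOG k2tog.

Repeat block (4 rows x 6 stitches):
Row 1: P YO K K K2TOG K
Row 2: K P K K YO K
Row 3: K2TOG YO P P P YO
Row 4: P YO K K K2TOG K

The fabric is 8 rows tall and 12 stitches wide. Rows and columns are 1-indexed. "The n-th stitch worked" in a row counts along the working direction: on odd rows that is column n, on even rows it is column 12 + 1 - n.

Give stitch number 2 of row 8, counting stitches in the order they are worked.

== STITCH ==
K2TOG

Derivation:
For row 8: chart row = ((8-1) mod 4) + 1 = 4; this is a WS (even) row.
Chart row 4 tiled across columns 1-12: P YO K K K2TOG K P YO K K K2TOG K
Wrong side: read the tiled row from column 12 down to 1 and exchange K with P (leave YO, K2TOG).
Row 8 as worked: P K2TOG P P YO K P K2TOG P P YO K
The 2nd stitch worked is K2TOG.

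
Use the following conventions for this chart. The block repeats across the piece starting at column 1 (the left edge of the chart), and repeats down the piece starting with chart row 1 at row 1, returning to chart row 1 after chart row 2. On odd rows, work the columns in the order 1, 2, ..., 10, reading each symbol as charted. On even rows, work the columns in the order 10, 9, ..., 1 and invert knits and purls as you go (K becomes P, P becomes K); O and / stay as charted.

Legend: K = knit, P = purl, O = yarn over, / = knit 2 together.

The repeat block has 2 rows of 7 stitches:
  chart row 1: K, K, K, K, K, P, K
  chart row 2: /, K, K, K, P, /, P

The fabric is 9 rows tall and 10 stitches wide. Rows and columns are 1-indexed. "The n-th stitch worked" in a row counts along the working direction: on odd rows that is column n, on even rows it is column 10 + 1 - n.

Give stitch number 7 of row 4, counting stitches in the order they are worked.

== STITCH ==
P

Derivation:
Row 4: (4-1) mod 2 = 1, so use chart row 2. Even row -> WS.
Chart row 2 tiled across columns 1-10: / K K K P / P / K K
Wrong side: read the tiled row from column 10 down to 1 and exchange K with P (leave O, /).
Row 4 as worked: P P / K / K P P P /
Stitch 7 in working order -> P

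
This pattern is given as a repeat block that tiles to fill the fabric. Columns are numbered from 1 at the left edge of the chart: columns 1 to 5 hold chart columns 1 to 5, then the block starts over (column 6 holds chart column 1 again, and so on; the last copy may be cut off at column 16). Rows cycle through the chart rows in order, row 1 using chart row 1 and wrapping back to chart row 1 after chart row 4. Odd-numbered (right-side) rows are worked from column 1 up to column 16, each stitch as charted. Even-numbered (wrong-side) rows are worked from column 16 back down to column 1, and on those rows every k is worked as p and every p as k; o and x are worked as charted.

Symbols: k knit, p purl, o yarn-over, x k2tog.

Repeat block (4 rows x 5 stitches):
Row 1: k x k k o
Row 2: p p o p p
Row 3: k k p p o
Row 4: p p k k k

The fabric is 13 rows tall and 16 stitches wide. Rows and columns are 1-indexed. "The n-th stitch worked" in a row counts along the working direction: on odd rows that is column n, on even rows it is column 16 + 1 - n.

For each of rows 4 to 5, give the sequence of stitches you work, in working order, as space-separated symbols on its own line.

Rows as worked:
k p p p k k p p p k k p p p k k
k x k k o k x k k o k x k k o k

Derivation:
Row 4: chart row 4, WS - tiled (columns 1-16): p p k k k p p k k k p p k k k p; work from column 16 back to 1 with k<->p swapped.
Row 5: chart row 1, RS - tile across columns 1-16 and work as-is.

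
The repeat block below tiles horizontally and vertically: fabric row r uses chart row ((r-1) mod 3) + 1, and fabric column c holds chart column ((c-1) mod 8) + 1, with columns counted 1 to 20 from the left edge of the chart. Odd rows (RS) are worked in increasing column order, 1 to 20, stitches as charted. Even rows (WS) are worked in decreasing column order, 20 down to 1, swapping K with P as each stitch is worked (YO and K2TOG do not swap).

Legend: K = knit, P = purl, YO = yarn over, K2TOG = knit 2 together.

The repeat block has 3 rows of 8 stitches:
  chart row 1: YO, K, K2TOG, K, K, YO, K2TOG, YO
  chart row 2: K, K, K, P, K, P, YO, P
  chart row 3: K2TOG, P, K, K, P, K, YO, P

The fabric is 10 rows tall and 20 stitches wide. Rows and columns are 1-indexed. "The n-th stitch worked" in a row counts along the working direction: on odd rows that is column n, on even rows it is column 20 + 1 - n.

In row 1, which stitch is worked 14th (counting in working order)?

== STITCH ==
YO

Derivation:
For row 1: chart row = ((1-1) mod 3) + 1 = 1; this is a RS (odd) row.
Chart row 1 tiled across columns 1-20: YO K K2TOG K K YO K2TOG YO YO K K2TOG K K YO K2TOG YO YO K K2TOG K
RS row: no reversal, no swap; stitch n worked = column n.
Stitch 14 in working order -> YO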